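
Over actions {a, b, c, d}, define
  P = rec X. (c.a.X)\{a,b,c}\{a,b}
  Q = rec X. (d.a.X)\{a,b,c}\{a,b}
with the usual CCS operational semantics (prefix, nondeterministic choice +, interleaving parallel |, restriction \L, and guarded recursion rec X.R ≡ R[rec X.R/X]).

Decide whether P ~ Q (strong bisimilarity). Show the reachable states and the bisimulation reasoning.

LTS(P): 1 reachable states
  s0 = rec X. (c.a.X)\{a,b,c}\{a,b} has moves deadlocked
LTS(Q): 2 reachable states
  t0 = rec X. (d.a.X)\{a,b,c}\{a,b} has moves -d-> t1
  t1 = (a.(rec X. (d.a.X)\{a,b,c}\{a,b}))\{a,b,c}\{a,b} has moves deadlocked
Partition-refinement fixed point:
  B0 = {s0, t1}
  B1 = {t0}
s0 ∈ B0, t0 ∈ B1 → different blocks

P ≁ Q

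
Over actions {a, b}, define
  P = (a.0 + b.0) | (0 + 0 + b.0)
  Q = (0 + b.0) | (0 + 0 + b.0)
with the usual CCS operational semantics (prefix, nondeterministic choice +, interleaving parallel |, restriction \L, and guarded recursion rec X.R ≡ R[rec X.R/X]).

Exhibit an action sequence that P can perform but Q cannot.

a

Reachable graph of P (4 states):
  u0 = (a.0 + b.0) | (0 + 0 + b.0) → —a→ u1, —b→ u1, —b→ u2
  u1 = 0 | (0 + 0 + b.0) → —b→ u3
  u2 = (a.0 + b.0) | 0 → —a→ u3, —b→ u3
  u3 = 0 | 0 → (no moves)
Reachable graph of Q (4 states):
  v0 = (0 + b.0) | (0 + 0 + b.0) → —b→ v1, —b→ v2
  v1 = (0 + b.0) | 0 → —b→ v3
  v2 = 0 | (0 + 0 + b.0) → —b→ v3
  v3 = 0 | 0 → (no moves)
Trace ⟨a⟩ through P, begin at {u0}:
  after a @ step 1: {u1}
  — P admits the full trace.
Trace ⟨a⟩ through Q, begin at {v0}:
  after a @ step 1: no successor for Q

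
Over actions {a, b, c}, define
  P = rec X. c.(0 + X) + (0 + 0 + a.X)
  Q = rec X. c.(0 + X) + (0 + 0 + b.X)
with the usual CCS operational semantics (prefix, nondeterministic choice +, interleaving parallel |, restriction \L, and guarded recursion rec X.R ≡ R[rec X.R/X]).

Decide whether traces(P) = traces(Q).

traces(P) ≠ traces(Q) — witness ⟨a⟩

LTS(P): 2 reachable states
  u0 = rec X. c.(0 + X) + (0 + 0 + a.X) → =a=> u0, =c=> u1
  u1 = 0 + (rec X. c.(0 + X) + (0 + 0 + a.X)) → =a=> u0, =c=> u1
LTS(Q): 2 reachable states
  v0 = rec X. c.(0 + X) + (0 + 0 + b.X) → =b=> v0, =c=> v1
  v1 = 0 + (rec X. c.(0 + X) + (0 + 0 + b.X)) → =b=> v0, =c=> v1
Trace ⟨a⟩ through P, begin at {u0}:
  step 1 (a): {u0}
  — P admits the full trace.
Trace ⟨a⟩ through Q, begin at {v0}:
  step 1 (a): ∅  — Q cannot continue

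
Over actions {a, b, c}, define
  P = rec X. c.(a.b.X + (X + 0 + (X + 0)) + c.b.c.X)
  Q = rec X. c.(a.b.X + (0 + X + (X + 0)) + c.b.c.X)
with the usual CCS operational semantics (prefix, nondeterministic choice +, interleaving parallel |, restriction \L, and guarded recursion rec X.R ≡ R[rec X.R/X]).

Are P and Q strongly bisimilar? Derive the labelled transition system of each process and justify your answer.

bisimilar

P's transition system — 5 states:
  p0 = rec X. c.(a.b.X + (X + 0 + (X + 0)) + c.b.c.X) :: =c=> p1
  p1 = a.b.(rec X. c.(a.b.X + (X + 0 + (X + 0)) + c.b.c.X)) + ((rec X. c.(a.b.X + (X + 0 + (X + 0)) + c.b.c.X)) + 0 + ((rec X. c.(a.b.X + (X + 0 + (X + 0)) + c.b.c.X)) + 0)) + c.b.c.(rec X. c.(a.b.X + (X + 0 + (X + 0)) + c.b.c.X)) :: =a=> p2, =c=> p1, =c=> p3
  p2 = b.(rec X. c.(a.b.X + (X + 0 + (X + 0)) + c.b.c.X)) :: =b=> p0
  p3 = b.c.(rec X. c.(a.b.X + (X + 0 + (X + 0)) + c.b.c.X)) :: =b=> p4
  p4 = c.(rec X. c.(a.b.X + (X + 0 + (X + 0)) + c.b.c.X)) :: =c=> p0
Q's transition system — 5 states:
  q0 = rec X. c.(a.b.X + (0 + X + (X + 0)) + c.b.c.X) :: =c=> q1
  q1 = a.b.(rec X. c.(a.b.X + (0 + X + (X + 0)) + c.b.c.X)) + (0 + (rec X. c.(a.b.X + (0 + X + (X + 0)) + c.b.c.X)) + ((rec X. c.(a.b.X + (0 + X + (X + 0)) + c.b.c.X)) + 0)) + c.b.c.(rec X. c.(a.b.X + (0 + X + (X + 0)) + c.b.c.X)) :: =a=> q2, =c=> q1, =c=> q3
  q2 = b.(rec X. c.(a.b.X + (0 + X + (X + 0)) + c.b.c.X)) :: =b=> q0
  q3 = b.c.(rec X. c.(a.b.X + (0 + X + (X + 0)) + c.b.c.X)) :: =b=> q4
  q4 = c.(rec X. c.(a.b.X + (0 + X + (X + 0)) + c.b.c.X)) :: =c=> q0
Bisimilarity quotient blocks:
  B0 = {p0, q0}
  B1 = {p1, q1}
  B2 = {p2, q2}
  B3 = {p3, q3}
  B4 = {p4, q4}
p0 ∈ B0, q0 ∈ B0 → same block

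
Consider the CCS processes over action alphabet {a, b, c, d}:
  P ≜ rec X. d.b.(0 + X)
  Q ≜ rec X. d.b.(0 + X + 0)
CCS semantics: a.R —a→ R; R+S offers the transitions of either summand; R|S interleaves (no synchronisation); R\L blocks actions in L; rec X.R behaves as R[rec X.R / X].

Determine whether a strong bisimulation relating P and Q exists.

LTS(P): 3 reachable states
  p0 = rec X. d.b.(0 + X) → ··d··> p1
  p1 = b.(0 + (rec X. d.b.(0 + X))) → ··b··> p2
  p2 = 0 + (rec X. d.b.(0 + X)) → ··d··> p1
LTS(Q): 3 reachable states
  q0 = rec X. d.b.(0 + X + 0) → ··d··> q1
  q1 = b.(0 + (rec X. d.b.(0 + X + 0)) + 0) → ··b··> q2
  q2 = 0 + (rec X. d.b.(0 + X + 0)) + 0 → ··d··> q1
Coarsest stable partition (strong bisimilarity classes):
  B0 = {p0, p2, q0, q2}
  B1 = {p1, q1}
p0 ∈ B0, q0 ∈ B0 → same block

YES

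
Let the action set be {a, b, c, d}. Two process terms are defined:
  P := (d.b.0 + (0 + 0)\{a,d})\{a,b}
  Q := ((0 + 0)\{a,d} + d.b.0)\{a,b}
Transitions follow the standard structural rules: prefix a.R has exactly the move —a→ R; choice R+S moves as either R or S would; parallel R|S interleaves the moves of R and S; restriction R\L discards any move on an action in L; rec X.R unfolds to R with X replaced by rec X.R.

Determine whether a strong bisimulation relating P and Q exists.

P ~ Q

LTS(P): 2 reachable states
  s0 = (d.b.0 + (0 + 0)\{a,d})\{a,b} has moves —d→ s1
  s1 = (b.0)\{a,b} has moves deadlocked
LTS(Q): 2 reachable states
  t0 = ((0 + 0)\{a,d} + d.b.0)\{a,b} has moves —d→ t1
  t1 = (b.0)\{a,b} has moves deadlocked
Coarsest stable partition (strong bisimilarity classes):
  B0 = {s0, t0}
  B1 = {s1, t1}
s0 ∈ B0, t0 ∈ B0 → same block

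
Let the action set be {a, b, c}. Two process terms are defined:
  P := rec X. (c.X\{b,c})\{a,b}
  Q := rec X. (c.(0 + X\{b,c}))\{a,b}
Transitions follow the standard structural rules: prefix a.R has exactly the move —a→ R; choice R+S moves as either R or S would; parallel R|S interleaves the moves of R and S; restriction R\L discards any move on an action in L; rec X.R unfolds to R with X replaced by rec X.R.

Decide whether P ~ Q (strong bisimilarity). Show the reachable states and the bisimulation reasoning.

P ~ Q

LTS(P): 2 reachable states
  m0 = rec X. (c.X\{b,c})\{a,b} :: =c=> m1
  m1 = (rec X. (c.X\{b,c})\{a,b})\{b,c}\{a,b} :: ·
LTS(Q): 2 reachable states
  n0 = rec X. (c.(0 + X\{b,c}))\{a,b} :: =c=> n1
  n1 = (0 + (rec X. (c.(0 + X\{b,c}))\{a,b})\{b,c})\{a,b} :: ·
Coarsest stable partition (strong bisimilarity classes):
  B0 = {m0, n0}
  B1 = {m1, n1}
m0 ∈ B0, n0 ∈ B0 → same block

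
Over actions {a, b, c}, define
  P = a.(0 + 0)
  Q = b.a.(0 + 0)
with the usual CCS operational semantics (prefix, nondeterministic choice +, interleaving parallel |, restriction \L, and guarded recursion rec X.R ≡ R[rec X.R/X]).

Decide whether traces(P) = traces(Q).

LTS(P): 2 reachable states
  s0 = a.(0 + 0) has moves ··a··> s1
  s1 = 0 + 0 has moves deadlocked
LTS(Q): 3 reachable states
  t0 = b.a.(0 + 0) has moves ··b··> t1
  t1 = a.(0 + 0) has moves ··a··> t2
  t2 = 0 + 0 has moves deadlocked
Trace ⟨a⟩ through P, begin at {s0}:
  after a @ step 1: {s1}
  P completes σ.
Trace ⟨a⟩ through Q, begin at {t0}:
  after a @ step 1: ∅ (Q stuck)

NO — witness ⟨a⟩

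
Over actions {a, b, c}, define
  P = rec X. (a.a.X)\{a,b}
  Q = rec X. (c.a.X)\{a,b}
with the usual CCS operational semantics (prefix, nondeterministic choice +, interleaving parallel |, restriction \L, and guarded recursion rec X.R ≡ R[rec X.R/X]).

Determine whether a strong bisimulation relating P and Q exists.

NO

LTS(P): 1 reachable states
  s0 = rec X. (a.a.X)\{a,b} ⊢ ·
LTS(Q): 2 reachable states
  t0 = rec X. (c.a.X)\{a,b} ⊢ ··c··> t1
  t1 = (a.(rec X. (c.a.X)\{a,b}))\{a,b} ⊢ ·
Bisimilarity quotient blocks:
  B0 = {s0, t1}
  B1 = {t0}
s0 ∈ B0, t0 ∈ B1 → different blocks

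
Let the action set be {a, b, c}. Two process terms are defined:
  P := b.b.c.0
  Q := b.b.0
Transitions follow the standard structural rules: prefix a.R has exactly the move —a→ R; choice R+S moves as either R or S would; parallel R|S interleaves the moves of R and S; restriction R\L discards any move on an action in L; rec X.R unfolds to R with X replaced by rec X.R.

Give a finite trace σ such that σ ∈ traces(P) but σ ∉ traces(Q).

P's transition system — 4 states:
  s0 = b.b.c.0 ⊢ —b→ s1
  s1 = b.c.0 ⊢ —b→ s2
  s2 = c.0 ⊢ —c→ s3
  s3 = 0 ⊢ ∅
Q's transition system — 3 states:
  t0 = b.b.0 ⊢ —b→ t1
  t1 = b.0 ⊢ —b→ t2
  t2 = 0 ⊢ ∅
Trace ⟨bbc⟩ through P, begin at {s0}:
  [1] b ⇒ {s1}
  [2] b ⇒ {s2}
  [3] c ⇒ {s3}
  P completes σ.
Trace ⟨bbc⟩ through Q, begin at {t0}:
  [1] b ⇒ {t1}
  [2] b ⇒ {t2}
  [3] c ⇒ no successor for Q

bbc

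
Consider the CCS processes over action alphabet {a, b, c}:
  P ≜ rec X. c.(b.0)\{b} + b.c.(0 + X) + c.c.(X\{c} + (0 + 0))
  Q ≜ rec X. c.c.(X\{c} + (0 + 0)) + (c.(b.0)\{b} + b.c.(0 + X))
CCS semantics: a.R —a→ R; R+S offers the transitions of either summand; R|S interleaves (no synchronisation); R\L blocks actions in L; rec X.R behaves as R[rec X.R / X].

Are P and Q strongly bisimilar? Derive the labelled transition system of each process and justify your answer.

P ~ Q

P's transition system — 7 states:
  u0 = rec X. c.(b.0)\{b} + b.c.(0 + X) + c.c.(X\{c} + (0 + 0)) → -b-> u1, -c-> u2, -c-> u3
  u1 = c.(0 + (rec X. c.(b.0)\{b} + b.c.(0 + X) + c.c.(X\{c} + (0 + 0)))) → -c-> u4
  u2 = (b.0)\{b} → ∅
  u3 = c.((rec X. c.(b.0)\{b} + b.c.(0 + X) + c.c.(X\{c} + (0 + 0)))\{c} + (0 + 0)) → -c-> u5
  u4 = 0 + (rec X. c.(b.0)\{b} + b.c.(0 + X) + c.c.(X\{c} + (0 + 0))) → -b-> u1, -c-> u2, -c-> u3
  u5 = (rec X. c.(b.0)\{b} + b.c.(0 + X) + c.c.(X\{c} + (0 + 0)))\{c} + (0 + 0) → -b-> u6
  u6 = (c.(0 + (rec X. c.(b.0)\{b} + b.c.(0 + X) + c.c.(X\{c} + (0 + 0)))))\{c} → ∅
Q's transition system — 7 states:
  v0 = rec X. c.c.(X\{c} + (0 + 0)) + (c.(b.0)\{b} + b.c.(0 + X)) → -b-> v1, -c-> v2, -c-> v3
  v1 = c.(0 + (rec X. c.c.(X\{c} + (0 + 0)) + (c.(b.0)\{b} + b.c.(0 + X)))) → -c-> v4
  v2 = (b.0)\{b} → ∅
  v3 = c.((rec X. c.c.(X\{c} + (0 + 0)) + (c.(b.0)\{b} + b.c.(0 + X)))\{c} + (0 + 0)) → -c-> v5
  v4 = 0 + (rec X. c.c.(X\{c} + (0 + 0)) + (c.(b.0)\{b} + b.c.(0 + X))) → -b-> v1, -c-> v2, -c-> v3
  v5 = (rec X. c.c.(X\{c} + (0 + 0)) + (c.(b.0)\{b} + b.c.(0 + X)))\{c} + (0 + 0) → -b-> v6
  v6 = (c.(0 + (rec X. c.c.(X\{c} + (0 + 0)) + (c.(b.0)\{b} + b.c.(0 + X)))))\{c} → ∅
Coarsest stable partition (strong bisimilarity classes):
  B0 = {u0, u4, v0, v4}
  B1 = {u3, v3}
  B2 = {u5, v5}
  B3 = {u2, u6, v2, v6}
  B4 = {u1, v1}
u0 ∈ B0, v0 ∈ B0 → same block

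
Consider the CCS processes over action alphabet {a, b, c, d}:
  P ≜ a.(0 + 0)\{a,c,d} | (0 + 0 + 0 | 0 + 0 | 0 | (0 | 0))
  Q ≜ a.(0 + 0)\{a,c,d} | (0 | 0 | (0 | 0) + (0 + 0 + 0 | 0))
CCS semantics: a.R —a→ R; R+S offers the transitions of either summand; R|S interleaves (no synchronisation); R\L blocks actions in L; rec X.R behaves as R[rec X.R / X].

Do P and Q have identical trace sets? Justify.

YES

LTS(P): 2 reachable states
  p0 = a.(0 + 0)\{a,c,d} | (0 + 0 + 0 | 0 + 0 | 0 | (0 | 0)) :: —a→ p1
  p1 = (0 + 0)\{a,c,d} | (0 + 0 + 0 | 0 + 0 | 0 | (0 | 0)) :: stopped
LTS(Q): 2 reachable states
  q0 = a.(0 + 0)\{a,c,d} | (0 | 0 | (0 | 0) + (0 + 0 + 0 | 0)) :: —a→ q1
  q1 = (0 + 0)\{a,c,d} | (0 | 0 | (0 | 0) + (0 + 0 + 0 | 0)) :: stopped
Bisimilarity quotient blocks:
  B0 = {p0, q0}
  B1 = {p1, q1}
p0 ∈ B0, q0 ∈ B0 → same block
Bisimilar ⇒ trace-equivalent.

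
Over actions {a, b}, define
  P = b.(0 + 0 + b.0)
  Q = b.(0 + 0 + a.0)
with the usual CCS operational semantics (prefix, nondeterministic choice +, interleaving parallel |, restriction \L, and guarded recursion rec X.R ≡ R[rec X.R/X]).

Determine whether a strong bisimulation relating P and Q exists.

Reachable graph of P (3 states):
  m0 = b.(0 + 0 + b.0) :: —b→ m1
  m1 = 0 + 0 + b.0 :: —b→ m2
  m2 = 0 :: ·
Reachable graph of Q (3 states):
  n0 = b.(0 + 0 + a.0) :: —b→ n1
  n1 = 0 + 0 + a.0 :: —a→ n2
  n2 = 0 :: ·
Coarsest stable partition (strong bisimilarity classes):
  B0 = {m0}
  B1 = {m1}
  B2 = {m2, n2}
  B3 = {n0}
  B4 = {n1}
m0 ∈ B0, n0 ∈ B3 → different blocks

NO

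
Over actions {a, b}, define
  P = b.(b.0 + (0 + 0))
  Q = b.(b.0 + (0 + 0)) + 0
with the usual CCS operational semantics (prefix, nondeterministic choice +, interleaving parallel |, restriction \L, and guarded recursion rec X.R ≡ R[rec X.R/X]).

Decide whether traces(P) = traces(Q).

trace-equivalent

LTS(P): 3 reachable states
  m0 = b.(b.0 + (0 + 0)) | —b→ m1
  m1 = b.0 + (0 + 0) | —b→ m2
  m2 = 0 | deadlocked
LTS(Q): 3 reachable states
  n0 = b.(b.0 + (0 + 0)) + 0 | —b→ n1
  n1 = b.0 + (0 + 0) | —b→ n2
  n2 = 0 | deadlocked
Coarsest stable partition (strong bisimilarity classes):
  B0 = {m0, n0}
  B1 = {m1, n1}
  B2 = {m2, n2}
m0 ∈ B0, n0 ∈ B0 → same block
Bisimilar ⇒ trace-equivalent.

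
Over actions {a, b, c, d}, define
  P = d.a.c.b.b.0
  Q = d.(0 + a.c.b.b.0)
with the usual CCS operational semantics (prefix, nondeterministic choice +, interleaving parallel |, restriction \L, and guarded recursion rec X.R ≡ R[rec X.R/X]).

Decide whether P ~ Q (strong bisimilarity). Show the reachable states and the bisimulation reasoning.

YES

P's transition system — 6 states:
  p0 = d.a.c.b.b.0 has moves —d→ p1
  p1 = a.c.b.b.0 has moves —a→ p2
  p2 = c.b.b.0 has moves —c→ p3
  p3 = b.b.0 has moves —b→ p4
  p4 = b.0 has moves —b→ p5
  p5 = 0 has moves ∅
Q's transition system — 6 states:
  q0 = d.(0 + a.c.b.b.0) has moves —d→ q1
  q1 = 0 + a.c.b.b.0 has moves —a→ q2
  q2 = c.b.b.0 has moves —c→ q3
  q3 = b.b.0 has moves —b→ q4
  q4 = b.0 has moves —b→ q5
  q5 = 0 has moves ∅
Partition-refinement fixed point:
  B0 = {p0, q0}
  B1 = {p1, q1}
  B2 = {p2, q2}
  B3 = {p3, q3}
  B4 = {p4, q4}
  B5 = {p5, q5}
p0 ∈ B0, q0 ∈ B0 → same block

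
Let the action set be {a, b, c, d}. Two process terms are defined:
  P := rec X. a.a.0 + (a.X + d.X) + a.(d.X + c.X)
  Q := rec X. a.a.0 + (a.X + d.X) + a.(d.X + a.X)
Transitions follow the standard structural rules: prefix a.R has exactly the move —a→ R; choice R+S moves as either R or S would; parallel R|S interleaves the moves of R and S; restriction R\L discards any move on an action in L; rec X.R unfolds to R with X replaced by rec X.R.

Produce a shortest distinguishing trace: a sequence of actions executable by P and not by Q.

ac

Reachable graph of P (4 states):
  u0 = rec X. a.a.0 + (a.X + d.X) + a.(d.X + c.X) has moves =a=> u0, =a=> u1, =a=> u2, =d=> u0
  u1 = a.0 has moves =a=> u3
  u2 = d.(rec X. a.a.0 + (a.X + d.X) + a.(d.X + c.X)) + c.(rec X. a.a.0 + (a.X + d.X) + a.(d.X + c.X)) has moves =c=> u0, =d=> u0
  u3 = 0 has moves stopped
Reachable graph of Q (4 states):
  v0 = rec X. a.a.0 + (a.X + d.X) + a.(d.X + a.X) has moves =a=> v0, =a=> v1, =a=> v2, =d=> v0
  v1 = a.0 has moves =a=> v3
  v2 = d.(rec X. a.a.0 + (a.X + d.X) + a.(d.X + a.X)) + a.(rec X. a.a.0 + (a.X + d.X) + a.(d.X + a.X)) has moves =a=> v0, =d=> v0
  v3 = 0 has moves stopped
Run σ = ⟨ac⟩ on P: start {u0}
  after a @ step 1: {u0, u1, u2}
  after c @ step 2: {u0}
  ✓ P
Run σ = ⟨ac⟩ on Q: start {v0}
  after a @ step 1: {v0, v1, v2}
  after c @ step 2: ∅  — Q cannot continue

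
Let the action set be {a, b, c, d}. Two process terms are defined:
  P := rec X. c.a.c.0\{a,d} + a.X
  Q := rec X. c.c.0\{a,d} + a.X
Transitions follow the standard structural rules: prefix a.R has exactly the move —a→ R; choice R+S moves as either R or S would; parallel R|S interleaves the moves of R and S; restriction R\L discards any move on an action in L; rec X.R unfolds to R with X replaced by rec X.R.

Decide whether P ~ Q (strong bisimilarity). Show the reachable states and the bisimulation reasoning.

P's transition system — 4 states:
  s0 = rec X. c.a.c.0\{a,d} + a.X | =a=> s0, =c=> s1
  s1 = a.c.0\{a,d} | =a=> s2
  s2 = c.0\{a,d} | =c=> s3
  s3 = 0\{a,d} | (no moves)
Q's transition system — 3 states:
  t0 = rec X. c.c.0\{a,d} + a.X | =a=> t0, =c=> t1
  t1 = c.0\{a,d} | =c=> t2
  t2 = 0\{a,d} | (no moves)
Coarsest stable partition (strong bisimilarity classes):
  B0 = {s0}
  B1 = {s1}
  B2 = {s2, t1}
  B3 = {s3, t2}
  B4 = {t0}
s0 ∈ B0, t0 ∈ B4 → different blocks

NO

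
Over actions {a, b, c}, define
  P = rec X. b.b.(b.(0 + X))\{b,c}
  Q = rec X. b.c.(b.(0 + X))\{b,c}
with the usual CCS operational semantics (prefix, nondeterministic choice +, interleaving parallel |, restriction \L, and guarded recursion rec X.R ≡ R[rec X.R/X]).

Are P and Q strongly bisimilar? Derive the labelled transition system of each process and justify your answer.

LTS(P): 3 reachable states
  m0 = rec X. b.b.(b.(0 + X))\{b,c} → —b→ m1
  m1 = b.(b.(0 + (rec X. b.b.(b.(0 + X))\{b,c})))\{b,c} → —b→ m2
  m2 = (b.(0 + (rec X. b.b.(b.(0 + X))\{b,c})))\{b,c} → ·
LTS(Q): 3 reachable states
  n0 = rec X. b.c.(b.(0 + X))\{b,c} → —b→ n1
  n1 = c.(b.(0 + (rec X. b.c.(b.(0 + X))\{b,c})))\{b,c} → —c→ n2
  n2 = (b.(0 + (rec X. b.c.(b.(0 + X))\{b,c})))\{b,c} → ·
Coarsest stable partition (strong bisimilarity classes):
  B0 = {m0}
  B1 = {m1}
  B2 = {m2, n2}
  B3 = {n0}
  B4 = {n1}
m0 ∈ B0, n0 ∈ B3 → different blocks

NO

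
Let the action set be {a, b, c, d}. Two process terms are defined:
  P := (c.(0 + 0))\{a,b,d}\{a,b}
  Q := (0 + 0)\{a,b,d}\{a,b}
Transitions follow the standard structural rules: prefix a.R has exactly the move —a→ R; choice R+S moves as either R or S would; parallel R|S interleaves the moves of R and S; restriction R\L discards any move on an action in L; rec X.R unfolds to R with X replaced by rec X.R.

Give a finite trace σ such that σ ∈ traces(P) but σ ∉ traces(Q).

LTS(P): 2 reachable states
  u0 = (c.(0 + 0))\{a,b,d}\{a,b} :: -c-> u1
  u1 = (0 + 0)\{a,b,d}\{a,b} :: ∅
LTS(Q): 1 reachable states
  v0 = (0 + 0)\{a,b,d}\{a,b} :: ∅
Trace ⟨c⟩ through P, begin at {u0}:
  after c @ step 1: {u1}
  P completes σ.
Trace ⟨c⟩ through Q, begin at {v0}:
  after c @ step 1: ∅  — Q cannot continue

c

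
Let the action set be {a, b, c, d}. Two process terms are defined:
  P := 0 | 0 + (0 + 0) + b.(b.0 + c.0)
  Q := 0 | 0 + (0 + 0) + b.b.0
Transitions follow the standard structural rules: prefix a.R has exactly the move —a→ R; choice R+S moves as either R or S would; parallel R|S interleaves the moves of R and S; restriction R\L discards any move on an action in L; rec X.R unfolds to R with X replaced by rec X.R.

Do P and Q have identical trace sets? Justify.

LTS(P): 3 reachable states
  s0 = 0 | 0 + (0 + 0) + b.(b.0 + c.0) | —b→ s1
  s1 = b.0 + c.0 | —b→ s2, —c→ s2
  s2 = 0 | deadlocked
LTS(Q): 3 reachable states
  t0 = 0 | 0 + (0 + 0) + b.b.0 | —b→ t1
  t1 = b.0 | —b→ t2
  t2 = 0 | deadlocked
Executing bc from P (initial set {s0}):
  step 1 (b): {s1}
  step 2 (c): {s2}
  ✓ P
Executing bc from Q (initial set {t0}):
  step 1 (b): {t1}
  step 2 (c): ∅  — Q cannot continue

NO — witness ⟨bc⟩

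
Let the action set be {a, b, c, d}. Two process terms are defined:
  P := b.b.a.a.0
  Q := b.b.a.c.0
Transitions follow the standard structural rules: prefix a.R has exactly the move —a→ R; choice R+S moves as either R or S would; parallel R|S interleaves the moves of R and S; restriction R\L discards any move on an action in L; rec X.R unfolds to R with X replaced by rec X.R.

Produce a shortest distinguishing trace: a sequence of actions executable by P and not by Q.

bbaa

LTS(P): 5 reachable states
  p0 = b.b.a.a.0 ⊢ =b=> p1
  p1 = b.a.a.0 ⊢ =b=> p2
  p2 = a.a.0 ⊢ =a=> p3
  p3 = a.0 ⊢ =a=> p4
  p4 = 0 ⊢ (no moves)
LTS(Q): 5 reachable states
  q0 = b.b.a.c.0 ⊢ =b=> q1
  q1 = b.a.c.0 ⊢ =b=> q2
  q2 = a.c.0 ⊢ =a=> q3
  q3 = c.0 ⊢ =c=> q4
  q4 = 0 ⊢ (no moves)
Executing bbaa from P (initial set {p0}):
  after b @ step 1: {p1}
  after b @ step 2: {p2}
  after a @ step 3: {p3}
  after a @ step 4: {p4}
  — P admits the full trace.
Executing bbaa from Q (initial set {q0}):
  after b @ step 1: {q1}
  after b @ step 2: {q2}
  after a @ step 3: {q3}
  after a @ step 4: no successor for Q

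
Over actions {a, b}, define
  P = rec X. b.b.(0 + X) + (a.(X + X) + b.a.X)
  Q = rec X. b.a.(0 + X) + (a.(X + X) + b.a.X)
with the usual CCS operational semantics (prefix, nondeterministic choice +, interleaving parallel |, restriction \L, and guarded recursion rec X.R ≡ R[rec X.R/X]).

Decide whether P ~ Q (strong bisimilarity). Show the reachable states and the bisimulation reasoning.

NO

LTS(P): 5 reachable states
  m0 = rec X. b.b.(0 + X) + (a.(X + X) + b.a.X) | --a--▸ m1, --b--▸ m2, --b--▸ m3
  m1 = (rec X. b.b.(0 + X) + (a.(X + X) + b.a.X)) + (rec X. b.b.(0 + X) + (a.(X + X) + b.a.X)) | --a--▸ m1, --b--▸ m2, --b--▸ m3
  m2 = a.(rec X. b.b.(0 + X) + (a.(X + X) + b.a.X)) | --a--▸ m0
  m3 = b.(0 + (rec X. b.b.(0 + X) + (a.(X + X) + b.a.X))) | --b--▸ m4
  m4 = 0 + (rec X. b.b.(0 + X) + (a.(X + X) + b.a.X)) | --a--▸ m1, --b--▸ m2, --b--▸ m3
LTS(Q): 5 reachable states
  n0 = rec X. b.a.(0 + X) + (a.(X + X) + b.a.X) | --a--▸ n1, --b--▸ n2, --b--▸ n3
  n1 = (rec X. b.a.(0 + X) + (a.(X + X) + b.a.X)) + (rec X. b.a.(0 + X) + (a.(X + X) + b.a.X)) | --a--▸ n1, --b--▸ n2, --b--▸ n3
  n2 = a.(0 + (rec X. b.a.(0 + X) + (a.(X + X) + b.a.X))) | --a--▸ n4
  n3 = a.(rec X. b.a.(0 + X) + (a.(X + X) + b.a.X)) | --a--▸ n0
  n4 = 0 + (rec X. b.a.(0 + X) + (a.(X + X) + b.a.X)) | --a--▸ n1, --b--▸ n2, --b--▸ n3
Bisimilarity quotient blocks:
  B0 = {m0, m1, m4}
  B1 = {m2}
  B2 = {m3}
  B3 = {n0, n1, n4}
  B4 = {n2, n3}
m0 ∈ B0, n0 ∈ B3 → different blocks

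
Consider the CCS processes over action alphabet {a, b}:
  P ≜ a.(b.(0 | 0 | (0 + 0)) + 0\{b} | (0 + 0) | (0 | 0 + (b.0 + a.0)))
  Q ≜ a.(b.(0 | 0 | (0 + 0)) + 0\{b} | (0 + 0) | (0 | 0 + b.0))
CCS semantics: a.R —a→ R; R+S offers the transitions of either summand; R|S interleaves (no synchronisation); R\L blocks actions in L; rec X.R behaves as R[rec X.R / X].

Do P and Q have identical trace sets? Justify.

Reachable graph of P (4 states):
  s0 = a.(b.(0 | 0 | (0 + 0)) + 0\{b} | (0 + 0) | (0 | 0 + (b.0 + a.0))) ⊢ -a-> s1
  s1 = b.(0 | 0 | (0 + 0)) + 0\{b} | (0 + 0) | (0 | 0 + (b.0 + a.0)) ⊢ -a-> s2, -b-> s2, -b-> s3
  s2 = 0\{b} | (0 + 0) | 0 ⊢ (no moves)
  s3 = 0 | 0 | (0 + 0) ⊢ (no moves)
Reachable graph of Q (4 states):
  t0 = a.(b.(0 | 0 | (0 + 0)) + 0\{b} | (0 + 0) | (0 | 0 + b.0)) ⊢ -a-> t1
  t1 = b.(0 | 0 | (0 + 0)) + 0\{b} | (0 + 0) | (0 | 0 + b.0) ⊢ -b-> t2, -b-> t3
  t2 = 0 | 0 | (0 + 0) ⊢ (no moves)
  t3 = 0\{b} | (0 + 0) | 0 ⊢ (no moves)
Trace ⟨aa⟩ through P, begin at {s0}:
  after a @ step 1: {s1}
  after a @ step 2: {s2}
  — P admits the full trace.
Trace ⟨aa⟩ through Q, begin at {t0}:
  after a @ step 1: {t1}
  after a @ step 2: no successor for Q

NO — witness ⟨aa⟩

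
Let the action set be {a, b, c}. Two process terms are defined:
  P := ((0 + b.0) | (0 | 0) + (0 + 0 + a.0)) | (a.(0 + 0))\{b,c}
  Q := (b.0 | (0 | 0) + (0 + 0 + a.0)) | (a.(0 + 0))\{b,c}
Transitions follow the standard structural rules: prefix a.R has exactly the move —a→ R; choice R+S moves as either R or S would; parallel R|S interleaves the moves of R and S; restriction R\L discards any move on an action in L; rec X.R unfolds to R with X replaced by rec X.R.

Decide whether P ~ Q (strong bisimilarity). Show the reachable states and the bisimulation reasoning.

Reachable graph of P (6 states):
  s0 = ((0 + b.0) | (0 | 0) + (0 + 0 + a.0)) | (a.(0 + 0))\{b,c} → ··a··> s1, ··a··> s2, ··b··> s3
  s1 = ((0 + b.0) | (0 | 0) + (0 + 0 + a.0)) | (0 + 0)\{b,c} → ··a··> s4, ··b··> s5
  s2 = 0 | (a.(0 + 0))\{b,c} → ··a··> s4
  s3 = 0 | (0 | 0) | (a.(0 + 0))\{b,c} → ··a··> s5
  s4 = 0 | (0 + 0)\{b,c} → deadlocked
  s5 = 0 | (0 | 0) | (0 + 0)\{b,c} → deadlocked
Reachable graph of Q (6 states):
  t0 = (b.0 | (0 | 0) + (0 + 0 + a.0)) | (a.(0 + 0))\{b,c} → ··a··> t1, ··a··> t2, ··b··> t3
  t1 = (b.0 | (0 | 0) + (0 + 0 + a.0)) | (0 + 0)\{b,c} → ··a··> t4, ··b··> t5
  t2 = 0 | (a.(0 + 0))\{b,c} → ··a··> t4
  t3 = 0 | (0 | 0) | (a.(0 + 0))\{b,c} → ··a··> t5
  t4 = 0 | (0 + 0)\{b,c} → deadlocked
  t5 = 0 | (0 | 0) | (0 + 0)\{b,c} → deadlocked
Coarsest stable partition (strong bisimilarity classes):
  B0 = {s0, t0}
  B1 = {s2, s3, t2, t3}
  B2 = {s4, s5, t4, t5}
  B3 = {s1, t1}
s0 ∈ B0, t0 ∈ B0 → same block

YES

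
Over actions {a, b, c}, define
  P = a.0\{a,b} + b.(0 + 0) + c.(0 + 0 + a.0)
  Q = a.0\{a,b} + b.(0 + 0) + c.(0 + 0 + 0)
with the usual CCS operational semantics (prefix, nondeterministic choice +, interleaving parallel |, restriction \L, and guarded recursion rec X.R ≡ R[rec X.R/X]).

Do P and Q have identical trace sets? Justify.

LTS(P): 5 reachable states
  p0 = a.0\{a,b} + b.(0 + 0) + c.(0 + 0 + a.0) has moves =a=> p1, =b=> p2, =c=> p3
  p1 = 0\{a,b} has moves (no moves)
  p2 = 0 + 0 has moves (no moves)
  p3 = 0 + 0 + a.0 has moves =a=> p4
  p4 = 0 has moves (no moves)
LTS(Q): 4 reachable states
  q0 = a.0\{a,b} + b.(0 + 0) + c.(0 + 0 + 0) has moves =a=> q1, =b=> q2, =c=> q3
  q1 = 0\{a,b} has moves (no moves)
  q2 = 0 + 0 has moves (no moves)
  q3 = 0 + 0 + 0 has moves (no moves)
Executing ca from P (initial set {p0}):
  after c @ step 1: {p3}
  after a @ step 2: {p4}
  ✓ P
Executing ca from Q (initial set {q0}):
  after c @ step 1: {q3}
  after a @ step 2: no successor for Q

trace-distinct — witness ⟨ca⟩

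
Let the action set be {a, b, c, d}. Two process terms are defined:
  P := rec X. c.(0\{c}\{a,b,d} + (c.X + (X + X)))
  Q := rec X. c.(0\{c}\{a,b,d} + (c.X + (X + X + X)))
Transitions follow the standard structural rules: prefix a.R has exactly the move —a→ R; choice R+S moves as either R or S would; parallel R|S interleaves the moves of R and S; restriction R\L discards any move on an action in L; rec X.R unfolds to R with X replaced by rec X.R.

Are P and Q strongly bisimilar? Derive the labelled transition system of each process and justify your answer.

P ~ Q

Reachable graph of P (2 states):
  u0 = rec X. c.(0\{c}\{a,b,d} + (c.X + (X + X))) → --c--▸ u1
  u1 = 0\{c}\{a,b,d} + (c.(rec X. c.(0\{c}\{a,b,d} + (c.X + (X + X)))) + ((rec X. c.(0\{c}\{a,b,d} + (c.X + (X + X)))) + (rec X. c.(0\{c}\{a,b,d} + (c.X + (X + X)))))) → --c--▸ u0, --c--▸ u1
Reachable graph of Q (2 states):
  v0 = rec X. c.(0\{c}\{a,b,d} + (c.X + (X + X + X))) → --c--▸ v1
  v1 = 0\{c}\{a,b,d} + (c.(rec X. c.(0\{c}\{a,b,d} + (c.X + (X + X + X)))) + ((rec X. c.(0\{c}\{a,b,d} + (c.X + (X + X + X)))) + (rec X. c.(0\{c}\{a,b,d} + (c.X + (X + X + X)))) + (rec X. c.(0\{c}\{a,b,d} + (c.X + (X + X + X)))))) → --c--▸ v0, --c--▸ v1
Bisimilarity quotient blocks:
  B0 = {u0, u1, v0, v1}
u0 ∈ B0, v0 ∈ B0 → same block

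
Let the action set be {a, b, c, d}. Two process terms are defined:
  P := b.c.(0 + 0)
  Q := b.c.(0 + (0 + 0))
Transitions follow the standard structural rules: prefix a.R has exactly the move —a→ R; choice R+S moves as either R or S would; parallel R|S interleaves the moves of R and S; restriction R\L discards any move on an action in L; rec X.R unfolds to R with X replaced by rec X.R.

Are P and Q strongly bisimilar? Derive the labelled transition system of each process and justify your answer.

YES

LTS(P): 3 reachable states
  u0 = b.c.(0 + 0) ⊢ —b→ u1
  u1 = c.(0 + 0) ⊢ —c→ u2
  u2 = 0 + 0 ⊢ (no moves)
LTS(Q): 3 reachable states
  v0 = b.c.(0 + (0 + 0)) ⊢ —b→ v1
  v1 = c.(0 + (0 + 0)) ⊢ —c→ v2
  v2 = 0 + (0 + 0) ⊢ (no moves)
Coarsest stable partition (strong bisimilarity classes):
  B0 = {u0, v0}
  B1 = {u1, v1}
  B2 = {u2, v2}
u0 ∈ B0, v0 ∈ B0 → same block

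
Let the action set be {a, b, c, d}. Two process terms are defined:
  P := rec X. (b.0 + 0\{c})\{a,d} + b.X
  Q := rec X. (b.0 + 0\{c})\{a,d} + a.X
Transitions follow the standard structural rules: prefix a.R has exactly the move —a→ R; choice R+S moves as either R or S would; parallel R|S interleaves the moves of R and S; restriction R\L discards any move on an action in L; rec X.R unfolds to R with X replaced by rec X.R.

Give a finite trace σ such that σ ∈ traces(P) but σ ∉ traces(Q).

bb

Reachable graph of P (2 states):
  p0 = rec X. (b.0 + 0\{c})\{a,d} + b.X | --b--▸ p0, --b--▸ p1
  p1 = 0\{a,d} | ∅
Reachable graph of Q (2 states):
  q0 = rec X. (b.0 + 0\{c})\{a,d} + a.X | --a--▸ q0, --b--▸ q1
  q1 = 0\{a,d} | ∅
Trace ⟨bb⟩ through P, begin at {p0}:
  after b @ step 1: {p0, p1}
  after b @ step 2: {p0, p1}
  — P admits the full trace.
Trace ⟨bb⟩ through Q, begin at {q0}:
  after b @ step 1: {q1}
  after b @ step 2: ∅ (Q stuck)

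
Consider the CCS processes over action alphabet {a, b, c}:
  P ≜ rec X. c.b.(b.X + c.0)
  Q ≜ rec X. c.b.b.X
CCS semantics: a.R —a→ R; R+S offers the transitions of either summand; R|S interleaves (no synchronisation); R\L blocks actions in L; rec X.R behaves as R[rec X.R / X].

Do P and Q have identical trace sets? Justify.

Reachable graph of P (4 states):
  m0 = rec X. c.b.(b.X + c.0) ⊢ --c--▸ m1
  m1 = b.(b.(rec X. c.b.(b.X + c.0)) + c.0) ⊢ --b--▸ m2
  m2 = b.(rec X. c.b.(b.X + c.0)) + c.0 ⊢ --b--▸ m0, --c--▸ m3
  m3 = 0 ⊢ ·
Reachable graph of Q (3 states):
  n0 = rec X. c.b.b.X ⊢ --c--▸ n1
  n1 = b.b.(rec X. c.b.b.X) ⊢ --b--▸ n2
  n2 = b.(rec X. c.b.b.X) ⊢ --b--▸ n0
Executing cbc from P (initial set {m0}):
  [1] c ⇒ {m1}
  [2] b ⇒ {m2}
  [3] c ⇒ {m3}
  P completes σ.
Executing cbc from Q (initial set {n0}):
  [1] c ⇒ {n1}
  [2] b ⇒ {n2}
  [3] c ⇒ ∅  — Q cannot continue

traces(P) ≠ traces(Q) — witness ⟨cbc⟩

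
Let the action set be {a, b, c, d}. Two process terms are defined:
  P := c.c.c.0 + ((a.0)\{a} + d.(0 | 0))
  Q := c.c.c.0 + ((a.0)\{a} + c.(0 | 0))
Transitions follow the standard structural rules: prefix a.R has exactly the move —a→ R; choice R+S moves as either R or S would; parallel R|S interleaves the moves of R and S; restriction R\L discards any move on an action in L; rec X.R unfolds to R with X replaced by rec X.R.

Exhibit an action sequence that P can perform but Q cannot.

d

Reachable graph of P (5 states):
  u0 = c.c.c.0 + ((a.0)\{a} + d.(0 | 0)) | —c→ u1, —d→ u2
  u1 = c.c.0 | —c→ u3
  u2 = 0 | 0 | ∅
  u3 = c.0 | —c→ u4
  u4 = 0 | ∅
Reachable graph of Q (5 states):
  v0 = c.c.c.0 + ((a.0)\{a} + c.(0 | 0)) | —c→ v1, —c→ v2
  v1 = 0 | 0 | ∅
  v2 = c.c.0 | —c→ v3
  v3 = c.0 | —c→ v4
  v4 = 0 | ∅
Run σ = ⟨d⟩ on P: start {u0}
  step 1 (d): {u2}
  P completes σ.
Run σ = ⟨d⟩ on Q: start {v0}
  step 1 (d): no successor for Q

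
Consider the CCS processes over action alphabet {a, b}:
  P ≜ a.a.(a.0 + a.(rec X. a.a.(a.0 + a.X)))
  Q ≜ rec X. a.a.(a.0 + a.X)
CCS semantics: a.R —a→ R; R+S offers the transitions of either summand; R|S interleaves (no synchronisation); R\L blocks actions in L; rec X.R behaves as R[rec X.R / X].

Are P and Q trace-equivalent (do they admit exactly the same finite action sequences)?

P's transition system — 5 states:
  s0 = a.a.(a.0 + a.(rec X. a.a.(a.0 + a.X))) has moves —a→ s1
  s1 = a.(a.0 + a.(rec X. a.a.(a.0 + a.X))) has moves —a→ s2
  s2 = a.0 + a.(rec X. a.a.(a.0 + a.X)) has moves —a→ s3, —a→ s4
  s3 = 0 has moves ·
  s4 = rec X. a.a.(a.0 + a.X) has moves —a→ s1
Q's transition system — 4 states:
  t0 = rec X. a.a.(a.0 + a.X) has moves —a→ t1
  t1 = a.(a.0 + a.(rec X. a.a.(a.0 + a.X))) has moves —a→ t2
  t2 = a.0 + a.(rec X. a.a.(a.0 + a.X)) has moves —a→ t0, —a→ t3
  t3 = 0 has moves ·
Bisimilarity quotient blocks:
  B0 = {s0, s4, t0}
  B1 = {s1, t1}
  B2 = {s2, t2}
  B3 = {s3, t3}
s0 ∈ B0, t0 ∈ B0 → same block
Bisimilar ⇒ trace-equivalent.

traces(P) = traces(Q)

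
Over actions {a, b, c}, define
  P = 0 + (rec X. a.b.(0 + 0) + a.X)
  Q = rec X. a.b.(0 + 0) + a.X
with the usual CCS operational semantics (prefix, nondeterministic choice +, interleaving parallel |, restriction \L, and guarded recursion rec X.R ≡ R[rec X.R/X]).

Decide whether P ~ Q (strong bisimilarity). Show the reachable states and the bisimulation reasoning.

P's transition system — 4 states:
  m0 = 0 + (rec X. a.b.(0 + 0) + a.X) :: ··a··> m1, ··a··> m2
  m1 = b.(0 + 0) :: ··b··> m3
  m2 = rec X. a.b.(0 + 0) + a.X :: ··a··> m1, ··a··> m2
  m3 = 0 + 0 :: (no moves)
Q's transition system — 3 states:
  n0 = rec X. a.b.(0 + 0) + a.X :: ··a··> n0, ··a··> n1
  n1 = b.(0 + 0) :: ··b··> n2
  n2 = 0 + 0 :: (no moves)
Partition-refinement fixed point:
  B0 = {m0, m2, n0}
  B1 = {m1, n1}
  B2 = {m3, n2}
m0 ∈ B0, n0 ∈ B0 → same block

P ~ Q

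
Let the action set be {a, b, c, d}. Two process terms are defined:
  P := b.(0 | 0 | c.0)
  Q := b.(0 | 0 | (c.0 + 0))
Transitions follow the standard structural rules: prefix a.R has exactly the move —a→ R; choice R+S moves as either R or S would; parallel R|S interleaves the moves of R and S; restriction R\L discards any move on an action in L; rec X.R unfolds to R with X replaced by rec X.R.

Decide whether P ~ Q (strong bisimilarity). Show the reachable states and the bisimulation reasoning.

LTS(P): 3 reachable states
  p0 = b.(0 | 0 | c.0) :: -b-> p1
  p1 = 0 | 0 | c.0 :: -c-> p2
  p2 = 0 | 0 | 0 :: ∅
LTS(Q): 3 reachable states
  q0 = b.(0 | 0 | (c.0 + 0)) :: -b-> q1
  q1 = 0 | 0 | (c.0 + 0) :: -c-> q2
  q2 = 0 | 0 | 0 :: ∅
Bisimilarity quotient blocks:
  B0 = {p0, q0}
  B1 = {p1, q1}
  B2 = {p2, q2}
p0 ∈ B0, q0 ∈ B0 → same block

YES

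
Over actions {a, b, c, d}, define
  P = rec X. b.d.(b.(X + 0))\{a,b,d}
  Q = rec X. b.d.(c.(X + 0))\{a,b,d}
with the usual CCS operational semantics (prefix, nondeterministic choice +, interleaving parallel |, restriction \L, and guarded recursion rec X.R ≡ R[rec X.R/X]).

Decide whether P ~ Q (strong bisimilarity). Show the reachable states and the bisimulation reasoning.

NO

LTS(P): 3 reachable states
  u0 = rec X. b.d.(b.(X + 0))\{a,b,d} ⊢ --b--▸ u1
  u1 = d.(b.((rec X. b.d.(b.(X + 0))\{a,b,d}) + 0))\{a,b,d} ⊢ --d--▸ u2
  u2 = (b.((rec X. b.d.(b.(X + 0))\{a,b,d}) + 0))\{a,b,d} ⊢ deadlocked
LTS(Q): 4 reachable states
  v0 = rec X. b.d.(c.(X + 0))\{a,b,d} ⊢ --b--▸ v1
  v1 = d.(c.((rec X. b.d.(c.(X + 0))\{a,b,d}) + 0))\{a,b,d} ⊢ --d--▸ v2
  v2 = (c.((rec X. b.d.(c.(X + 0))\{a,b,d}) + 0))\{a,b,d} ⊢ --c--▸ v3
  v3 = ((rec X. b.d.(c.(X + 0))\{a,b,d}) + 0)\{a,b,d} ⊢ deadlocked
Bisimilarity quotient blocks:
  B0 = {u0}
  B1 = {u1}
  B2 = {u2, v3}
  B3 = {v0}
  B4 = {v1}
  B5 = {v2}
u0 ∈ B0, v0 ∈ B3 → different blocks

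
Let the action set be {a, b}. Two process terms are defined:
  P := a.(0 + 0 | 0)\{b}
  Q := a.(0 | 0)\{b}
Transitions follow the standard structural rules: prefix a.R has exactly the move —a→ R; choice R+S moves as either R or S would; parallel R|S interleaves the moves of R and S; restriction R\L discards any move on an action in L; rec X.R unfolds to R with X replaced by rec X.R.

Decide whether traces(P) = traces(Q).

LTS(P): 2 reachable states
  s0 = a.(0 + 0 | 0)\{b} | ··a··> s1
  s1 = (0 + 0 | 0)\{b} | (no moves)
LTS(Q): 2 reachable states
  t0 = a.(0 | 0)\{b} | ··a··> t1
  t1 = (0 | 0)\{b} | (no moves)
Partition-refinement fixed point:
  B0 = {s0, t0}
  B1 = {s1, t1}
s0 ∈ B0, t0 ∈ B0 → same block
Bisimilar ⇒ trace-equivalent.

trace-equivalent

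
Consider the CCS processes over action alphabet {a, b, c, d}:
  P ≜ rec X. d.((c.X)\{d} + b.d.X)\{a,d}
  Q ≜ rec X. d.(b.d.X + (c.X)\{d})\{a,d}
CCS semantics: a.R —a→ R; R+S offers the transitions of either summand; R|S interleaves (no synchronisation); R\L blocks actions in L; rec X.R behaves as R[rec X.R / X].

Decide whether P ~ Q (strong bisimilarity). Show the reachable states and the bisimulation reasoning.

P's transition system — 4 states:
  s0 = rec X. d.((c.X)\{d} + b.d.X)\{a,d} ⊢ --d--▸ s1
  s1 = ((c.(rec X. d.((c.X)\{d} + b.d.X)\{a,d}))\{d} + b.d.(rec X. d.((c.X)\{d} + b.d.X)\{a,d}))\{a,d} ⊢ --b--▸ s2, --c--▸ s3
  s2 = (d.(rec X. d.((c.X)\{d} + b.d.X)\{a,d}))\{a,d} ⊢ (no moves)
  s3 = (rec X. d.((c.X)\{d} + b.d.X)\{a,d})\{d}\{a,d} ⊢ (no moves)
Q's transition system — 4 states:
  t0 = rec X. d.(b.d.X + (c.X)\{d})\{a,d} ⊢ --d--▸ t1
  t1 = (b.d.(rec X. d.(b.d.X + (c.X)\{d})\{a,d}) + (c.(rec X. d.(b.d.X + (c.X)\{d})\{a,d}))\{d})\{a,d} ⊢ --b--▸ t2, --c--▸ t3
  t2 = (d.(rec X. d.(b.d.X + (c.X)\{d})\{a,d}))\{a,d} ⊢ (no moves)
  t3 = (rec X. d.(b.d.X + (c.X)\{d})\{a,d})\{d}\{a,d} ⊢ (no moves)
Coarsest stable partition (strong bisimilarity classes):
  B0 = {s0, t0}
  B1 = {s1, t1}
  B2 = {s2, s3, t2, t3}
s0 ∈ B0, t0 ∈ B0 → same block

P ~ Q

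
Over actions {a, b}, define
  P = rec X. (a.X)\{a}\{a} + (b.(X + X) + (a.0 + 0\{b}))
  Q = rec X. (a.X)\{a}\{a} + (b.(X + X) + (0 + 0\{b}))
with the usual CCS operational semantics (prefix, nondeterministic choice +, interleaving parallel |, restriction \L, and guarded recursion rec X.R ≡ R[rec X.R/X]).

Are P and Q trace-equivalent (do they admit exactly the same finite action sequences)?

traces(P) ≠ traces(Q) — witness ⟨a⟩

Reachable graph of P (3 states):
  s0 = rec X. (a.X)\{a}\{a} + (b.(X + X) + (a.0 + 0\{b})) has moves ··a··> s1, ··b··> s2
  s1 = 0 has moves (no moves)
  s2 = (rec X. (a.X)\{a}\{a} + (b.(X + X) + (a.0 + 0\{b}))) + (rec X. (a.X)\{a}\{a} + (b.(X + X) + (a.0 + 0\{b}))) has moves ··a··> s1, ··b··> s2
Reachable graph of Q (2 states):
  t0 = rec X. (a.X)\{a}\{a} + (b.(X + X) + (0 + 0\{b})) has moves ··b··> t1
  t1 = (rec X. (a.X)\{a}\{a} + (b.(X + X) + (0 + 0\{b}))) + (rec X. (a.X)\{a}\{a} + (b.(X + X) + (0 + 0\{b}))) has moves ··b··> t1
Run σ = ⟨a⟩ on P: start {s0}
  [1] a ⇒ {s1}
  ✓ P
Run σ = ⟨a⟩ on Q: start {t0}
  [1] a ⇒ ∅  — Q cannot continue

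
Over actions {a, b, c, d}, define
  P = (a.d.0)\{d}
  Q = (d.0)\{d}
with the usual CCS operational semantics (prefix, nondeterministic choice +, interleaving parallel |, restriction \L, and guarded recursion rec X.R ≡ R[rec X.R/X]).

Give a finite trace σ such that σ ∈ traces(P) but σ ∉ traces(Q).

LTS(P): 2 reachable states
  u0 = (a.d.0)\{d} | --a--▸ u1
  u1 = (d.0)\{d} | ·
LTS(Q): 1 reachable states
  v0 = (d.0)\{d} | ·
Run σ = ⟨a⟩ on P: start {u0}
  step 1 (a): {u1}
  P completes σ.
Run σ = ⟨a⟩ on Q: start {v0}
  step 1 (a): ∅  — Q cannot continue

a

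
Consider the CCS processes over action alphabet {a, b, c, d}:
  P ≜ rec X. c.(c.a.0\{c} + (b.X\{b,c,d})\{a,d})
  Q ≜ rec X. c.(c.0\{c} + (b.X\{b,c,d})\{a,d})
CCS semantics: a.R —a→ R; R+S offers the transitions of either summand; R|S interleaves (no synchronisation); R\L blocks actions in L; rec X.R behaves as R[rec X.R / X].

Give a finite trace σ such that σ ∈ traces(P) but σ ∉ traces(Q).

cca

P's transition system — 5 states:
  u0 = rec X. c.(c.a.0\{c} + (b.X\{b,c,d})\{a,d}) :: —c→ u1
  u1 = c.a.0\{c} + (b.(rec X. c.(c.a.0\{c} + (b.X\{b,c,d})\{a,d}))\{b,c,d})\{a,d} :: —b→ u2, —c→ u3
  u2 = (rec X. c.(c.a.0\{c} + (b.X\{b,c,d})\{a,d}))\{b,c,d}\{a,d} :: ∅
  u3 = a.0\{c} :: —a→ u4
  u4 = 0\{c} :: ∅
Q's transition system — 4 states:
  v0 = rec X. c.(c.0\{c} + (b.X\{b,c,d})\{a,d}) :: —c→ v1
  v1 = c.0\{c} + (b.(rec X. c.(c.0\{c} + (b.X\{b,c,d})\{a,d}))\{b,c,d})\{a,d} :: —b→ v2, —c→ v3
  v2 = (rec X. c.(c.0\{c} + (b.X\{b,c,d})\{a,d}))\{b,c,d}\{a,d} :: ∅
  v3 = 0\{c} :: ∅
Run σ = ⟨cca⟩ on P: start {u0}
  step 1 (c): {u1}
  step 2 (c): {u3}
  step 3 (a): {u4}
  P completes σ.
Run σ = ⟨cca⟩ on Q: start {v0}
  step 1 (c): {v1}
  step 2 (c): {v3}
  step 3 (a): ∅ (Q stuck)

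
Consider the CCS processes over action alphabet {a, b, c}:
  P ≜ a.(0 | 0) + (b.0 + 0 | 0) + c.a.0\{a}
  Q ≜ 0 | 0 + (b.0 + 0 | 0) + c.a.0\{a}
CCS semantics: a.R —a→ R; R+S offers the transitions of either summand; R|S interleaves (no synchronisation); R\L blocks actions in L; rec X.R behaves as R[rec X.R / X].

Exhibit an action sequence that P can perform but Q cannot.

LTS(P): 5 reachable states
  s0 = a.(0 | 0) + (b.0 + 0 | 0) + c.a.0\{a} → --a--▸ s1, --b--▸ s2, --c--▸ s3
  s1 = 0 | 0 → ∅
  s2 = 0 → ∅
  s3 = a.0\{a} → --a--▸ s4
  s4 = 0\{a} → ∅
LTS(Q): 4 reachable states
  t0 = 0 | 0 + (b.0 + 0 | 0) + c.a.0\{a} → --b--▸ t1, --c--▸ t2
  t1 = 0 → ∅
  t2 = a.0\{a} → --a--▸ t3
  t3 = 0\{a} → ∅
Trace ⟨a⟩ through P, begin at {s0}:
  [1] a ⇒ {s1}
  P completes σ.
Trace ⟨a⟩ through Q, begin at {t0}:
  [1] a ⇒ no successor for Q

a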